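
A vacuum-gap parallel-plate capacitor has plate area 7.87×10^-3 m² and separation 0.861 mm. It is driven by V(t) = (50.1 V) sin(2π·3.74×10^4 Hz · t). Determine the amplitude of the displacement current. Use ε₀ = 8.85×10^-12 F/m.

9.52×10^-4 A

(dE/dt)_max = V₀ω/d = 1.367×10^10 V/(m·s); ω = 2πf = 2.350×10^5 rad/s.
I_d,max = ε₀ A (dE/dt)_max = (8.85×10^-12)(7.87×10^-3)(1.367×10^10) = 9.52×10^-4 A.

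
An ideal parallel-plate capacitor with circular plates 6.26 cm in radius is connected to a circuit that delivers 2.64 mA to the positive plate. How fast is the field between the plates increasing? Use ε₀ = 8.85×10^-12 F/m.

2.42×10^10 V/(m·s)

Charge continuity gives I_d = I = 2.64×10^-3 A between the plates.
Since I_d = ε₀ A dE/dt, dE/dt = I_d/(ε₀A) = (2.64×10^-3)/((8.85×10^-12)(0.01231)) = 2.42×10^10 V/(m·s).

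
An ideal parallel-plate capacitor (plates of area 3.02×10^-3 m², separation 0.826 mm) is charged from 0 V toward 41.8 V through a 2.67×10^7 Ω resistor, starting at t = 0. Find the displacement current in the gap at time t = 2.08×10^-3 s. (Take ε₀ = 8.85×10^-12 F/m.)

With C = ε₀A/d = (8.85×10^-12)(3.02×10^-3)/(8.26×10^-4) = 3.236×10^-11 F, the time constant is τ = RC = 8.640×10^-4 s, so t/τ = 2.407 and e^(−t/τ) = 0.09009.
I_d = I_cond = (V₀/R) e^(−t/τ) = (1.566×10^-6)(0.09009) = 1.41×10^-7 A.

1.41×10^-7 A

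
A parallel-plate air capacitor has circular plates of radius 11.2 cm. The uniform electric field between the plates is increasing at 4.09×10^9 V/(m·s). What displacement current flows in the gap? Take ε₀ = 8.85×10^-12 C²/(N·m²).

1.43×10^-3 A

With a uniform field, Φ_E = EA, so I_d = ε₀ A dE/dt = 1.43×10^-3 A.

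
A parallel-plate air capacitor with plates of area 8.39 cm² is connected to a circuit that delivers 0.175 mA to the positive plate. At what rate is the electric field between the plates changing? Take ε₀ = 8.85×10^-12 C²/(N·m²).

Charge continuity gives I_d = I = 1.75×10^-4 A between the plates.
Then dE/dt = I_d/(ε₀A) = 2.36×10^10 V/(m·s).

2.36×10^10 V/(m·s)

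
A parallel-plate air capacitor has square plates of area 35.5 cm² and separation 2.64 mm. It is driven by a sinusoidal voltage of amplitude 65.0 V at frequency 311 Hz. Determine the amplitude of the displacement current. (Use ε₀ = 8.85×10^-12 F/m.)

(dE/dt)_max = V₀ω/d = 4.811×10^7 V/(m·s); ω = 2πf = 1954 rad/s.
I_d,max = ε₀ A (dE/dt)_max = (8.85×10^-12)(3.55×10^-3)(4.811×10^7) = 1.51×10^-6 A.

1.51×10^-6 A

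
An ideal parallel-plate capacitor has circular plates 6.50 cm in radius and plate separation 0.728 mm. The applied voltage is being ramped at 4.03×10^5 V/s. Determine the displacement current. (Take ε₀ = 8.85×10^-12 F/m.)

The field between the plates is E = V/d, so dE/dt = (4.03×10^5)/(7.28×10^-4 m) = 5.536×10^8 V/(m·s).
I_d = ε₀ A (dE/dt) = (8.85×10^-12)(0.01327)(5.536×10^8) = 6.50×10^-5 A.

6.50×10^-5 A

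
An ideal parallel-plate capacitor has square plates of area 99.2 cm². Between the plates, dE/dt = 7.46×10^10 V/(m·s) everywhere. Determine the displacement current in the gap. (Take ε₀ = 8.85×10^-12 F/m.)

6.55×10^-3 A

With a uniform field, Φ_E = EA, so I_d = ε₀ A dE/dt = 6.55×10^-3 A.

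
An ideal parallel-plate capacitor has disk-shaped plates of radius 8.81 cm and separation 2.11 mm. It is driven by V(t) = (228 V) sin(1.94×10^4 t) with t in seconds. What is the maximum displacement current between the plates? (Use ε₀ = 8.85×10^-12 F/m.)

(dE/dt)_max = V₀ω/d = 2.096×10^9 V/(m·s); ω = 1.94×10^4 rad/s.
I_d,max = ε₀ A (dE/dt)_max = (8.85×10^-12)(0.02438)(2.096×10^9) = 4.52×10^-4 A.

4.52×10^-4 A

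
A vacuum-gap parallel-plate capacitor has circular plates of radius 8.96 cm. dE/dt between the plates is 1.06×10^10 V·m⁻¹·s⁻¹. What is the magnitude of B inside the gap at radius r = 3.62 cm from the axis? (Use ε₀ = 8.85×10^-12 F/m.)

Through the whole plate area (πR² = 0.02522 m²), I_d = ε₀ πR² dE/dt = 2.366×10^-3 A.
An Ampèrian loop of radius r encloses a fraction (r/R)² of I_d. Then B·2πr = μ₀ I_d (r/R)², giving B = μ₀ I_d r/(2πR²) = 2.13×10^-9 T.

2.13×10^-9 T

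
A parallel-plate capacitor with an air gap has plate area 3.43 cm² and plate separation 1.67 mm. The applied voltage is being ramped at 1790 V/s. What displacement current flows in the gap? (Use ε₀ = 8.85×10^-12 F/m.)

3.25×10^-9 A

The field between the plates is E = V/d, so dE/dt = (1790)/(1.67×10^-3 m) = 1.072×10^6 V/(m·s).
I_d = ε₀ A (dE/dt) = (8.85×10^-12)(3.43×10^-4)(1.072×10^6) = 3.25×10^-9 A.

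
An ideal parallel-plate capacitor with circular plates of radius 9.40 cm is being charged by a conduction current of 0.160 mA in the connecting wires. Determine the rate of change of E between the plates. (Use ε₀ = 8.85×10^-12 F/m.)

Charge continuity gives I_d = I = 1.60×10^-4 A between the plates.
Then dE/dt = I_d/(ε₀A) = 6.51×10^8 V/(m·s).

6.51×10^8 V/(m·s)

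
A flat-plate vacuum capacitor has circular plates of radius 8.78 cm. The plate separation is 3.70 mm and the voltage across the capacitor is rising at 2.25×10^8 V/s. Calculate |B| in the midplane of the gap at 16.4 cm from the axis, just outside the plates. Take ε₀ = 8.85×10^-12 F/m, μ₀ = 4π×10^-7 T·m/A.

With E = V/d, dE/dt = 6.081×10^10 V/(m·s) and πR² = 0.02422 m², giving I_d = ε₀ πR² dE/dt = 0.01303 A.
Outside the plates the loop encloses all of I_d, so B·2πr = μ₀ I_d and B = 1.59×10^-8 T.

1.59×10^-8 T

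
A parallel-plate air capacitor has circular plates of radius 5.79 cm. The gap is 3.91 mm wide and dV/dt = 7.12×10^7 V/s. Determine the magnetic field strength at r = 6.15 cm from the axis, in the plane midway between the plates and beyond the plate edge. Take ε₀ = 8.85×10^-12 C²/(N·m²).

With E = V/d, dE/dt = 1.821×10^10 V/(m·s) and πR² = 0.01053 m², giving I_d = ε₀ πR² dE/dt = 1.697×10^-3 A.
With r > R the enclosed displacement current is the full I_d; B = μ₀ I_d / (2πr) = 5.52×10^-9 T.

5.52×10^-9 T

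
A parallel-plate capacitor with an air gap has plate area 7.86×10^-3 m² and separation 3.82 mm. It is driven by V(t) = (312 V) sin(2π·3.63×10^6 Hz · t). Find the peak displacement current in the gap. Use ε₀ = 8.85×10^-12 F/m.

0.130 A

C = ε₀A/d = (8.85×10^-12)(7.86×10^-3)/(3.82×10^-3) = 1.821×10^-11 F; ω = 2πf = 2.281×10^7 rad/s.
I_d = C dV/dt, so |I_d|_max = C V₀ ω = (1.821×10^-11)(312)(2.281×10^7) = 0.130 A.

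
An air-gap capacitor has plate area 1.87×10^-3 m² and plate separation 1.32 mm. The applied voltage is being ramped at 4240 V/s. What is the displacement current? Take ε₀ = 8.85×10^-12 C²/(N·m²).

5.32×10^-8 A

The displacement current equals the charging current C dV/dt. With C = ε₀A/d = (8.85×10^-12)(1.87×10^-3)/(1.32×10^-3) = 1.254×10^-11 F, I_d = (1.254×10^-11)(4240) = 5.32×10^-8 A.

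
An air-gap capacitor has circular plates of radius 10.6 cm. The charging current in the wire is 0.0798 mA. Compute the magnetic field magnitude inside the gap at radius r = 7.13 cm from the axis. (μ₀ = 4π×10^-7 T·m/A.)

No conduction current crosses the gap, so I_d there equals the 7.98×10^-5 A in the leads.
An Ampèrian loop of radius r encloses a fraction (r/R)² of I_d. Then B·2πr = μ₀ I_d (r/R)², giving B = μ₀ I_d r/(2πR²) = 1.01×10^-10 T.

1.01×10^-10 T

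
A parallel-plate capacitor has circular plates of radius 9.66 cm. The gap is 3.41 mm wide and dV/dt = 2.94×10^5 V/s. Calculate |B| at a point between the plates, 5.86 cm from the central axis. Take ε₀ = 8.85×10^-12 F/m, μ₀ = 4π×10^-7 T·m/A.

With E = V/d, dE/dt = 8.622×10^7 V/(m·s) and πR² = 0.02932 m², giving I_d = ε₀ πR² dE/dt = 2.237×10^-5 A.
∮B·dl = μ₀ I_d,enc with I_d,enc = I_d r²/R² = 8.232×10^-6 A; so B = μ₀ I_d,enc/(2πr) = 2.81×10^-11 T.

2.81×10^-11 T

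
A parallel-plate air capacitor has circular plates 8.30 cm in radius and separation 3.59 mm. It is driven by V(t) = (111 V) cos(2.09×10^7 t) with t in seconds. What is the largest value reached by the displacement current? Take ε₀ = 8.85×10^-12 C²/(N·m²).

C = ε₀A/d = (8.85×10^-12)(0.02164)/(3.59×10^-3) = 5.335×10^-11 F; ω = 2.09×10^7 rad/s.
I_d = C dV/dt, so |I_d|_max = C V₀ ω = (5.335×10^-11)(111)(2.09×10^7) = 0.124 A.

0.124 A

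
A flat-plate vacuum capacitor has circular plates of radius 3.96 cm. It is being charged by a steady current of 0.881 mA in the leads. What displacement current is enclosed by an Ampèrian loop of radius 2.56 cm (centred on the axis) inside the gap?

By continuity the displacement current in the gap matches the conduction current: I_d = 8.81×10^-4 A.
Through an area πr² the displacement current is I_d·(πr²/πR²) = I_d (r/R)² = 3.68×10^-4 A.

3.68×10^-4 A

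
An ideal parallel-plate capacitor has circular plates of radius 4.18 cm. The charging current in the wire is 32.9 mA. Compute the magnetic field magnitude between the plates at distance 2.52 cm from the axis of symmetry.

By continuity the displacement current in the gap matches the conduction current: I_d = 0.0329 A.
∮B·dl = μ₀ I_d,enc with I_d,enc = I_d r²/R² = 0.01196 A; so B = μ₀ I_d,enc/(2πr) = 9.49×10^-8 T.

9.49×10^-8 T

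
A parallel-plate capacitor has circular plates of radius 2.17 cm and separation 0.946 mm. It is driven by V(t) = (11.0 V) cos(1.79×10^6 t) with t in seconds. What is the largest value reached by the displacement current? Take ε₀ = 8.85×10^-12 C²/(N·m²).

2.73×10^-4 A

C = ε₀A/d = (8.85×10^-12)(1.479×10^-3)/(9.46×10^-4) = 1.384×10^-11 F; ω = 1.79×10^6 rad/s.
I_d = C dV/dt, so |I_d|_max = C V₀ ω = (1.384×10^-11)(11.0)(1.79×10^6) = 2.73×10^-4 A.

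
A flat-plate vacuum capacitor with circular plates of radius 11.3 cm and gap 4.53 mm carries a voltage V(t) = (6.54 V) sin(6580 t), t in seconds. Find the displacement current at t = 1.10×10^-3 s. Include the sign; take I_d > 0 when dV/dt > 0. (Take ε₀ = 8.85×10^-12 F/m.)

C = ε₀A/d = (8.85×10^-12)(0.04011)/(4.53×10^-3) = 7.836×10^-11 F. dV/dt = V₀ω·cos(ωt); at ωt = 7.238 rad this factor is 0.5778.
I_d = C dV/dt = (7.836×10^-11)(6.54)(6580)(0.5778) = 1.95×10^-6 A.

1.95×10^-6 A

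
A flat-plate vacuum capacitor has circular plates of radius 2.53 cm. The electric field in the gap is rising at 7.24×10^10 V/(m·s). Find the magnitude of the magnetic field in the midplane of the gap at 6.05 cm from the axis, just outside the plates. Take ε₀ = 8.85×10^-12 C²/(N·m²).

Through the whole plate area (πR² = 2.011×10^-3 m²), I_d = ε₀ πR² dE/dt = 1.289×10^-3 A.
With r > R the enclosed displacement current is the full I_d; B = μ₀ I_d / (2πr) = 4.26×10^-9 T.

4.26×10^-9 T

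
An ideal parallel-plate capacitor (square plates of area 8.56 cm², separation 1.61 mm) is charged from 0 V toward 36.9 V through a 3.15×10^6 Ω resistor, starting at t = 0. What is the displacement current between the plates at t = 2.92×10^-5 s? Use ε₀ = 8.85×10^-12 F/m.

1.63×10^-6 A

C = ε₀A/d = (8.85×10^-12)(8.56×10^-4)/(1.61×10^-3) = 4.705×10^-12 F, so τ = RC = 1.482×10^-5 s.
The conduction current is I(t) = (V₀/R) e^(−t/τ), and the displacement current between the plates equals it.
t/τ = 1.970; I_d = (36.9/3.15×10^6) · e^(−1.970) = (1.171×10^-5)(0.1395) = 1.63×10^-6 A.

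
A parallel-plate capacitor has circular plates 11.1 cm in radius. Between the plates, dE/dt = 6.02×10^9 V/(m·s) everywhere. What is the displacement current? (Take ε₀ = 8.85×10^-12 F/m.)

With a uniform field, Φ_E = EA, so I_d = ε₀ A dE/dt = 2.06×10^-3 A.

2.06×10^-3 A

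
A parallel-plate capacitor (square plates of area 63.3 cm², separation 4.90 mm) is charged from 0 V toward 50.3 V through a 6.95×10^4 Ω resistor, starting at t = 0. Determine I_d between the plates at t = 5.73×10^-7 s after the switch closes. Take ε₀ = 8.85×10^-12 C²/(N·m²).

3.52×10^-4 A

C = ε₀A/d = (8.85×10^-12)(6.33×10^-3)/(4.90×10^-3) = 1.143×10^-11 F, so τ = RC = 7.944×10^-7 s.
The conduction current is I(t) = (V₀/R) e^(−t/τ), and the displacement current between the plates equals it.
t/τ = 0.7213; I_d = (50.3/6.95×10^4) · e^(−0.7213) = (7.237×10^-4)(0.4861) = 3.52×10^-4 A.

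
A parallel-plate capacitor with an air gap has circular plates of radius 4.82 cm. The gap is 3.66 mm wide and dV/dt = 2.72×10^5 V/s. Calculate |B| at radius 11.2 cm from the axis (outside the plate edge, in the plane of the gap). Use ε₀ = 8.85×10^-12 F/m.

dE/dt = (dV/dt)/d = 7.432×10^7 V/(m·s); I_d = ε₀(πR²)(dE/dt) = (8.85×10^-12)(7.299×10^-3)(7.432×10^7) = 4.801×10^-6 A.
With r > R the enclosed displacement current is the full I_d; B = μ₀ I_d / (2πr) = 8.57×10^-12 T.

8.57×10^-12 T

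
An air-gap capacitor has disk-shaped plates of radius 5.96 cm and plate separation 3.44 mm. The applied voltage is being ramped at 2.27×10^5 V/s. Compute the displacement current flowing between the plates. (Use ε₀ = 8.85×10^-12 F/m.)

6.52×10^-6 A

The displacement current equals the charging current C dV/dt. With C = ε₀A/d = (8.85×10^-12)(0.01116)/(3.44×10^-3) = 2.871×10^-11 F, I_d = (2.871×10^-11)(2.27×10^5) = 6.52×10^-6 A.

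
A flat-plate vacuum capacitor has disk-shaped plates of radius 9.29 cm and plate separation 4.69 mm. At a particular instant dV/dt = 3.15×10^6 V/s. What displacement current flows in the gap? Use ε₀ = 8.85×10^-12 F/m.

1.61×10^-4 A

The field between the plates is E = V/d, so dE/dt = (3.15×10^6)/(4.69×10^-3 m) = 6.716×10^8 V/(m·s).
I_d = ε₀ A (dE/dt) = (8.85×10^-12)(0.02711)(6.716×10^8) = 1.61×10^-4 A.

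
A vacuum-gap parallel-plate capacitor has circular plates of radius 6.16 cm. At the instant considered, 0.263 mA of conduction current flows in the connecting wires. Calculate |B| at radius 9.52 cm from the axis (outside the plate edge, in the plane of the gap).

By continuity the displacement current in the gap matches the conduction current: I_d = 2.63×10^-4 A.
For r ≥ R the full I_d is enclosed: B = μ₀ I_d/(2πr) = (4π×10^-7)(2.63×10^-4)/(2π·0.0952) = 5.53×10^-10 T.

5.53×10^-10 T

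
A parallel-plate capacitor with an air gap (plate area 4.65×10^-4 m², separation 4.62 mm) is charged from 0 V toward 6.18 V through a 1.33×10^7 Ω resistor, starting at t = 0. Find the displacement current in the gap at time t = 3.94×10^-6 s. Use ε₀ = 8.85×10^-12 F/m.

With C = ε₀A/d = (8.85×10^-12)(4.65×10^-4)/(4.62×10^-3) = 8.907×10^-13 F, the time constant is τ = RC = 1.185×10^-5 s, so t/τ = 0.3325 and e^(−t/τ) = 0.7171.
I_d = I_cond = (V₀/R) e^(−t/τ) = (4.647×10^-7)(0.7171) = 3.33×10^-7 A.

3.33×10^-7 A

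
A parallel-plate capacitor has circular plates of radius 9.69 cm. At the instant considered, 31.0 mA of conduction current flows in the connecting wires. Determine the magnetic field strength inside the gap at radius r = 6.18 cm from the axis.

4.08×10^-8 T

No conduction current crosses the gap, so I_d there equals the 0.0310 A in the leads.
For r < R the Ampère–Maxwell law gives B(2πr) = μ₀ I_d (r²/R²), so B = μ₀ I_d r/(2πR²) = (4π×10^-7)(0.0310)(0.0618)/(2π·0.0969²) = 4.08×10^-8 T.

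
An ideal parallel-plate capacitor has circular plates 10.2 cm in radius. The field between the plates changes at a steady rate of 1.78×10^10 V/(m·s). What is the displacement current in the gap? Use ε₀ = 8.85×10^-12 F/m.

5.15×10^-3 A

With a uniform field, Φ_E = EA, so I_d = ε₀ A dE/dt = 5.15×10^-3 A.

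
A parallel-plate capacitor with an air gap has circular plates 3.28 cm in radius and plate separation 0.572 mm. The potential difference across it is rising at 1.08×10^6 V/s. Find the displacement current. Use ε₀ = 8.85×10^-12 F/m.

E = V/d so dE/dt = (dV/dt)/d = 1.888×10^9 V/(m·s), and I_d = ε₀ A dE/dt = (8.85×10^-12)(3.380×10^-3)(1.888×10^9) = 5.65×10^-5 A.

5.65×10^-5 A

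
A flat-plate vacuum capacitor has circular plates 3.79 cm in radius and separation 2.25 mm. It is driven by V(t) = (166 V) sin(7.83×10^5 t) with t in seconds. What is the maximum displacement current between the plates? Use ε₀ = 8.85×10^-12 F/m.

C = ε₀A/d = (8.85×10^-12)(4.513×10^-3)/(2.25×10^-3) = 1.775×10^-11 F; ω = 7.83×10^5 rad/s.
I_d = C dV/dt, so |I_d|_max = C V₀ ω = (1.775×10^-11)(166)(7.83×10^5) = 2.31×10^-3 A.

2.31×10^-3 A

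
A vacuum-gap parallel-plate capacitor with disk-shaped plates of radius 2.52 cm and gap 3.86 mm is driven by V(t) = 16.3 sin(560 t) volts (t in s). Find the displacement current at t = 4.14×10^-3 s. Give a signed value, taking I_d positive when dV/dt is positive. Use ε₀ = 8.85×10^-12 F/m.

-2.84×10^-8 A

dE/dt = (V₀ω/d)·cos(ωt) with ωt = 2.3184 rad: (16.3)(560)(-0.6799)/(3.86×10^-3) = -1.608×10^6 V/(m·s).
I_d = ε₀ A dE/dt = (8.85×10^-12)(1.995×10^-3)(-1.608×10^6) = -2.84×10^-8 A.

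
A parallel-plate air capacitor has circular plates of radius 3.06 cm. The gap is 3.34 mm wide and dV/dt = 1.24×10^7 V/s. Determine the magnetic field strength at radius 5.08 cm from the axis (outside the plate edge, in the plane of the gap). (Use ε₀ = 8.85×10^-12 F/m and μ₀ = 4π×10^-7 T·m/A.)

3.81×10^-10 T

dE/dt = (dV/dt)/d = 3.713×10^9 V/(m·s); I_d = ε₀(πR²)(dE/dt) = (8.85×10^-12)(2.942×10^-3)(3.713×10^9) = 9.667×10^-5 A.
For r ≥ R the full I_d is enclosed: B = μ₀ I_d/(2πr) = (4π×10^-7)(9.667×10^-5)/(2π·0.0508) = 3.81×10^-10 T.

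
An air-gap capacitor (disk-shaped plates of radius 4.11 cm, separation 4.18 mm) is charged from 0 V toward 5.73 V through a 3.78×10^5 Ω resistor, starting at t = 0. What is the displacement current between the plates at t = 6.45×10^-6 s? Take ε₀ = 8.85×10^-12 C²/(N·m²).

C = ε₀A/d = (8.85×10^-12)(5.307×10^-3)/(4.18×10^-3) = 1.124×10^-11 F and τ = RC = 4.249×10^-6 s. I_d in the gap equals the RC charging current.
I_d(t) = (V₀/R) e^(−t/τ) = 1.516×10^-5 · e^(−1.518) = 3.32×10^-6 A.

3.32×10^-6 A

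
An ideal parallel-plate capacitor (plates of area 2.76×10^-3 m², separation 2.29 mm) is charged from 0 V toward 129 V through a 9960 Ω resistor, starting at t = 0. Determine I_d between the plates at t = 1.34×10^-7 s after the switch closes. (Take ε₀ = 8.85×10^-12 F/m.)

With C = ε₀A/d = (8.85×10^-12)(2.76×10^-3)/(2.29×10^-3) = 1.067×10^-11 F, the time constant is τ = RC = 1.063×10^-7 s, so t/τ = 1.261 and e^(−t/τ) = 0.2834.
I_d = I_cond = (V₀/R) e^(−t/τ) = (0.01295)(0.2834) = 3.67×10^-3 A.

3.67×10^-3 A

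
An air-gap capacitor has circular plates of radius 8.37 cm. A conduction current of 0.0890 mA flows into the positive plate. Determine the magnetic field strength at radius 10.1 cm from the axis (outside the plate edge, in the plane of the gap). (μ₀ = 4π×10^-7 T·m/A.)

1.76×10^-10 T

By continuity the displacement current in the gap matches the conduction current: I_d = 8.90×10^-5 A.
Outside the plates the loop encloses all of I_d, so B·2πr = μ₀ I_d and B = 1.76×10^-10 T.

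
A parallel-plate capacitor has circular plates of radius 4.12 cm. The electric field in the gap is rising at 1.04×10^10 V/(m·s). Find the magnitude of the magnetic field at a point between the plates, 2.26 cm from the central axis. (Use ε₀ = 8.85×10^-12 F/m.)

Total displacement current: I_d = ε₀(πR²)(dE/dt) = (8.85×10^-12)(5.333×10^-3)(1.04×10^10) = 4.908×10^-4 A.
An Ampèrian loop of radius r encloses a fraction (r/R)² of I_d. Then B·2πr = μ₀ I_d (r/R)², giving B = μ₀ I_d r/(2πR²) = 1.31×10^-9 T.

1.31×10^-9 T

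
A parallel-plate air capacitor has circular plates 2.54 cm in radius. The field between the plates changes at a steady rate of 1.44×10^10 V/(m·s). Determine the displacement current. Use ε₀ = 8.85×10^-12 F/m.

2.58×10^-4 A

I_d = ε₀ A (dE/dt) = (8.85×10^-12)(2.027×10^-3 m²)(1.44×10^10) = 2.58×10^-4 A.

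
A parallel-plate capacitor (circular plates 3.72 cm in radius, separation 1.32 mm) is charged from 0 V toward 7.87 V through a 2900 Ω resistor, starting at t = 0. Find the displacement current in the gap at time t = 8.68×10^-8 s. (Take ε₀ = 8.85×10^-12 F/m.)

9.72×10^-4 A

With C = ε₀A/d = (8.85×10^-12)(4.347×10^-3)/(1.32×10^-3) = 2.914×10^-11 F, the time constant is τ = RC = 8.451×10^-8 s, so t/τ = 1.027 and e^(−t/τ) = 0.3581.
I_d = I_cond = (V₀/R) e^(−t/τ) = (2.714×10^-3)(0.3581) = 9.72×10^-4 A.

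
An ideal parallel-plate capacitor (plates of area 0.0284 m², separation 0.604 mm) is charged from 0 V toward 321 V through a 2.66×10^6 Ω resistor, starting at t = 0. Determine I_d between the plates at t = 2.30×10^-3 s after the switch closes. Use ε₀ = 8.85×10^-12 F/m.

With C = ε₀A/d = (8.85×10^-12)(0.0284)/(6.04×10^-4) = 4.161×10^-10 F, the time constant is τ = RC = 1.107×10^-3 s, so t/τ = 2.078 and e^(−t/τ) = 0.1252.
I_d = I_cond = (V₀/R) e^(−t/τ) = (1.207×10^-4)(0.1252) = 1.51×10^-5 A.

1.51×10^-5 A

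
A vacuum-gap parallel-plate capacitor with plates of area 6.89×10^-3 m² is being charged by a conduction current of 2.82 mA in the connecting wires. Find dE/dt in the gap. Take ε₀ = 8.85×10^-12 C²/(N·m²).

4.62×10^10 V/(m·s)

By continuity, I_d in the gap equals the 2.82 mA flowing in the wire.
Then dE/dt = I_d/(ε₀A) = 4.62×10^10 V/(m·s).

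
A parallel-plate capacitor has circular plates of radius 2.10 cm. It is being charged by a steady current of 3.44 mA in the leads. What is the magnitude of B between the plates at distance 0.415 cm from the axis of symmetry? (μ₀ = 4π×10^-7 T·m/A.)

No conduction current crosses the gap, so I_d there equals the 3.44×10^-3 A in the leads.
For r < R the Ampère–Maxwell law gives B(2πr) = μ₀ I_d (r²/R²), so B = μ₀ I_d r/(2πR²) = (4π×10^-7)(3.44×10^-3)(4.15×10^-3)/(2π·0.0210²) = 6.47×10^-9 T.

6.47×10^-9 T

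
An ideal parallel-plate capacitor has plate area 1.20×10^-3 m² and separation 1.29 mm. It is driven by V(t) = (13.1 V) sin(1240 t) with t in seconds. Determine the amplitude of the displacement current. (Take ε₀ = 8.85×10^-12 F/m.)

(dE/dt)_max = V₀ω/d = 1.259×10^7 V/(m·s); ω = 1240 rad/s.
I_d,max = ε₀ A (dE/dt)_max = (8.85×10^-12)(1.20×10^-3)(1.259×10^7) = 1.34×10^-7 A.

1.34×10^-7 A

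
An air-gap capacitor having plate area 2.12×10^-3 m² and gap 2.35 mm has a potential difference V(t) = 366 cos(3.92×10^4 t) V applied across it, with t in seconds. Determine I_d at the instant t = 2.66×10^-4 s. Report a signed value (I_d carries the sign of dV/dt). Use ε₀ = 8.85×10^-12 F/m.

C = ε₀A/d = (8.85×10^-12)(2.12×10^-3)/(2.35×10^-3) = 7.984×10^-12 F. dV/dt = V₀ω·−sin(ωt); at ωt = 10.4272 rad this factor is 0.8428.
I_d = C dV/dt = (7.984×10^-12)(366)(3.92×10^4)(0.8428) = 9.65×10^-5 A.

9.65×10^-5 A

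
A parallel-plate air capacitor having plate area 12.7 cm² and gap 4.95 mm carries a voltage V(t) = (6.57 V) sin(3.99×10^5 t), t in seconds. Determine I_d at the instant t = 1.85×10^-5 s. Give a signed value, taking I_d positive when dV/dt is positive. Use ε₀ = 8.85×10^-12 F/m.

2.71×10^-6 A

dE/dt = (V₀ω/d)·cos(ωt) with ωt = 7.3815 rad: (6.57)(3.99×10^5)(0.4551)/(4.95×10^-3) = 2.410×10^8 V/(m·s).
I_d = ε₀ A dE/dt = (8.85×10^-12)(1.27×10^-3)(2.410×10^8) = 2.71×10^-6 A.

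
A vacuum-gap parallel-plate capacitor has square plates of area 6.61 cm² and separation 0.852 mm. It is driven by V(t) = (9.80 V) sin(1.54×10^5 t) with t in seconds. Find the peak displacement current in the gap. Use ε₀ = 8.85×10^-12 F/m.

1.04×10^-5 A

The displacement current equals the conduction current C dV/dt, which peaks at C V₀ ω.
With C = ε₀A/d = (8.85×10^-12)(6.61×10^-4)/(8.52×10^-4) = 6.866×10^-12 F and ω = 1.54×10^5 rad/s, I_d,max = (6.866×10^-12)(9.80)(1.54×10^5) = 1.04×10^-5 A.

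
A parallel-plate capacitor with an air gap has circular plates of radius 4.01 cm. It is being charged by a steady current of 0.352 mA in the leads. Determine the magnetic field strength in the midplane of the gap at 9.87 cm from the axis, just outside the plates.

No conduction current crosses the gap, so I_d there equals the 3.52×10^-4 A in the leads.
For r ≥ R the full I_d is enclosed: B = μ₀ I_d/(2πr) = (4π×10^-7)(3.52×10^-4)/(2π·0.0987) = 7.13×10^-10 T.

7.13×10^-10 T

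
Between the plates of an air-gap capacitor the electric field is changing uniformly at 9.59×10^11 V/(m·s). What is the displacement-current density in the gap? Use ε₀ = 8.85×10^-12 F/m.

8.49 A/m²

J_d = ε₀ ∂E/∂t, so J_d = 8.49 A/m².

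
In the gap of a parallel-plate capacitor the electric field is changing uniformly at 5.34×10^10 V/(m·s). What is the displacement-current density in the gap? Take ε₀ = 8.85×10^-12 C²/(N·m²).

0.473 A/m²

The displacement-current density is ε₀ ∂E/∂t = (8.85×10^-12)(5.34×10^10) = 0.473 A/m².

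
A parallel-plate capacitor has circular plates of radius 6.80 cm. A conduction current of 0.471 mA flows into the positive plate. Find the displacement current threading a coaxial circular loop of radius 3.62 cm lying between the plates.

No conduction current crosses the gap, so I_d there equals the 4.71×10^-4 A in the leads.
The field is uniform, so I_d,enc = I_d (r/R)² = (4.71×10^-4)(3.62/6.80)² = 1.33×10^-4 A.

1.33×10^-4 A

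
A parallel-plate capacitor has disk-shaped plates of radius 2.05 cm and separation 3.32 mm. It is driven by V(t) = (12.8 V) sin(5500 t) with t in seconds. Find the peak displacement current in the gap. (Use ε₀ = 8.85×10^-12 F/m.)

C = ε₀A/d = (8.85×10^-12)(1.320×10^-3)/(3.32×10^-3) = 3.519×10^-12 F; ω = 5500 rad/s.
I_d = C dV/dt, so |I_d|_max = C V₀ ω = (3.519×10^-12)(12.8)(5500) = 2.48×10^-7 A.

2.48×10^-7 A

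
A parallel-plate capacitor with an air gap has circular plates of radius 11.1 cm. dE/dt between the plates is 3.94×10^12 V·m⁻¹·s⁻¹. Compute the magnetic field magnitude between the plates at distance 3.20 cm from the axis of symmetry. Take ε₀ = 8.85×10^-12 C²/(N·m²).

Through the whole plate area (πR² = 0.03871 m²), I_d = ε₀ πR² dE/dt = 1.350 A.
∮B·dl = μ₀ I_d,enc with I_d,enc = I_d r²/R² = 0.1122 A; so B = μ₀ I_d,enc/(2πr) = 7.01×10^-7 T.

7.01×10^-7 T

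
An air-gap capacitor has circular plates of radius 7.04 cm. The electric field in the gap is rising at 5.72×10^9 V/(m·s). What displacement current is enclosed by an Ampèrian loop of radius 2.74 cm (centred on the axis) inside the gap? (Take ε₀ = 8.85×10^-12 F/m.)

Total displacement current: I_d = ε₀(πR²)(dE/dt) = (8.85×10^-12)(0.01557)(5.72×10^9) = 7.882×10^-4 A.
The field is uniform, so I_d,enc = I_d (r/R)² = (7.882×10^-4)(2.74/7.04)² = 1.19×10^-4 A.

1.19×10^-4 A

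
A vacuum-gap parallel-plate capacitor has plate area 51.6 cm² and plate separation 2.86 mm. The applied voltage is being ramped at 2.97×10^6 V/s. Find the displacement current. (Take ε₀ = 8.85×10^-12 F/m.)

The displacement current equals the charging current C dV/dt. With C = ε₀A/d = (8.85×10^-12)(5.16×10^-3)/(2.86×10^-3) = 1.597×10^-11 F, I_d = (1.597×10^-11)(2.97×10^6) = 4.74×10^-5 A.

4.74×10^-5 A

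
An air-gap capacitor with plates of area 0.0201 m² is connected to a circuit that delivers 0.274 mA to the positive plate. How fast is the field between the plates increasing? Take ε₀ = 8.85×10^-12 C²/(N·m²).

The displacement current between the plates equals the conduction current, I_d = 0.274 mA.
Inverting I_d = ε₀ A dE/dt gives dE/dt = 2.74×10^-4 / (8.85×10^-12 · 0.0201) = 1.54×10^9 V/(m·s).

1.54×10^9 V/(m·s)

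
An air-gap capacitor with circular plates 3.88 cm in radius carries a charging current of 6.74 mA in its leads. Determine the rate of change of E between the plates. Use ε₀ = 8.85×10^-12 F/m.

1.61×10^11 V/(m·s)

The displacement current between the plates equals the conduction current, I_d = 6.74 mA.
Then dE/dt = I_d/(ε₀A) = 1.61×10^11 V/(m·s).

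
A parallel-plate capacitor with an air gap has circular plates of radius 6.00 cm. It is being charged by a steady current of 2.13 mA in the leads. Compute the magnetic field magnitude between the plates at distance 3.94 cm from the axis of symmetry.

4.66×10^-9 T

No conduction current crosses the gap, so I_d there equals the 2.13×10^-3 A in the leads.
An Ampèrian loop of radius r encloses a fraction (r/R)² of I_d. Then B·2πr = μ₀ I_d (r/R)², giving B = μ₀ I_d r/(2πR²) = 4.66×10^-9 T.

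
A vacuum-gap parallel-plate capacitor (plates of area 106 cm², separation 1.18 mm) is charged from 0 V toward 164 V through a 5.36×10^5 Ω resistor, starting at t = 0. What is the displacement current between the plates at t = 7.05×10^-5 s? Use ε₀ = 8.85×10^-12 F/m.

C = ε₀A/d = (8.85×10^-12)(0.0106)/(1.18×10^-3) = 7.950×10^-11 F and τ = RC = 4.261×10^-5 s. I_d in the gap equals the RC charging current.
I_d(t) = (V₀/R) e^(−t/τ) = 3.060×10^-4 · e^(−1.655) = 5.85×10^-5 A.

5.85×10^-5 A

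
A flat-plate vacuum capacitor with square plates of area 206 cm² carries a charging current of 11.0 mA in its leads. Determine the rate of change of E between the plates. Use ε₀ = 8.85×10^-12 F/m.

By continuity, I_d in the gap equals the 11.0 mA flowing in the wire.
Then dE/dt = I_d/(ε₀A) = 6.03×10^10 V/(m·s).

6.03×10^10 V/(m·s)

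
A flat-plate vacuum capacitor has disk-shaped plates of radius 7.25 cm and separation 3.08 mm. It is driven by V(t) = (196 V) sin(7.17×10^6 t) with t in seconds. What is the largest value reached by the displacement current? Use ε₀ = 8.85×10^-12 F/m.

0.0667 A

(dE/dt)_max = V₀ω/d = 4.563×10^11 V/(m·s); ω = 7.17×10^6 rad/s.
I_d,max = ε₀ A (dE/dt)_max = (8.85×10^-12)(0.01651)(4.563×10^11) = 0.0667 A.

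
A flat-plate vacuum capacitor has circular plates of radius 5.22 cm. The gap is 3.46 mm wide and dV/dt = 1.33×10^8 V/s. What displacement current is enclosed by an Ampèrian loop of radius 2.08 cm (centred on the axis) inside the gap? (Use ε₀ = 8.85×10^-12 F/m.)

4.62×10^-4 A

With E = V/d, dE/dt = 3.844×10^10 V/(m·s) and πR² = 8.560×10^-3 m², giving I_d = ε₀ πR² dE/dt = 2.912×10^-3 A.
Through an area πr² the displacement current is I_d·(πr²/πR²) = I_d (r/R)² = 4.62×10^-4 A.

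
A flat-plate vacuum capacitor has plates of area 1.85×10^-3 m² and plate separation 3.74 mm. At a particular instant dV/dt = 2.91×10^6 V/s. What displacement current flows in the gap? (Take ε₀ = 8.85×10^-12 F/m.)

1.27×10^-5 A

C = ε₀A/d = (8.85×10^-12)(1.85×10^-3)/(3.74×10^-3) = 4.378×10^-12 F.
I_d = C dV/dt = (4.378×10^-12)(2.91×10^6) = 1.27×10^-5 A.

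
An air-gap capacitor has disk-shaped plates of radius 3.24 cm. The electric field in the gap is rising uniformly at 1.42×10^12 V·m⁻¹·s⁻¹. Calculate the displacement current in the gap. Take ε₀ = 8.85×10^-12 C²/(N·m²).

I_d = ε₀ A (dE/dt) = (8.85×10^-12)(3.298×10^-3 m²)(1.42×10^12) = 0.0414 A.

0.0414 A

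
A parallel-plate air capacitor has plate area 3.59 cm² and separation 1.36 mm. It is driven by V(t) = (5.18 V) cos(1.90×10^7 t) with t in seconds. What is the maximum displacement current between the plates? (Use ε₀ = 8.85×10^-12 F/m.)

2.30×10^-4 A

The displacement current equals the conduction current C dV/dt, which peaks at C V₀ ω.
With C = ε₀A/d = (8.85×10^-12)(3.59×10^-4)/(1.36×10^-3) = 2.336×10^-12 F and ω = 1.90×10^7 rad/s, I_d,max = (2.336×10^-12)(5.18)(1.90×10^7) = 2.30×10^-4 A.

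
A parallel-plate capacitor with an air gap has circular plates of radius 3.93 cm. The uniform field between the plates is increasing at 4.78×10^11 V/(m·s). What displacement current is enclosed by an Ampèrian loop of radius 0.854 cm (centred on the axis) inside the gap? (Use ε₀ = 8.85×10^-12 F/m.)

9.69×10^-4 A

Total displacement current: I_d = ε₀(πR²)(dE/dt) = (8.85×10^-12)(4.852×10^-3)(4.78×10^11) = 0.02053 A.
Through an area πr² the displacement current is I_d·(πr²/πR²) = I_d (r/R)² = 9.69×10^-4 A.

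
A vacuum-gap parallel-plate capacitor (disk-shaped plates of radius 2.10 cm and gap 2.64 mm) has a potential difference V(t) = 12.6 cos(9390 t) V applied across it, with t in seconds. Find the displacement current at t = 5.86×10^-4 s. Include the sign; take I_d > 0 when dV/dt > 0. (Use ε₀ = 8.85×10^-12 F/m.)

dE/dt = (V₀ω/d)·−sin(ωt) with ωt = 5.50254 rad: (12.6)(9390)(0.7037)/(2.64×10^-3) = 3.154×10^7 V/(m·s).
I_d = ε₀ A dE/dt = (8.85×10^-12)(1.385×10^-3)(3.154×10^7) = 3.87×10^-7 A.

3.87×10^-7 A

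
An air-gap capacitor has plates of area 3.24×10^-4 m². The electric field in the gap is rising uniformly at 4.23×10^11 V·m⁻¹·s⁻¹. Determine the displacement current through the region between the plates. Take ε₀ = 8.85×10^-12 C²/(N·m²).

1.21×10^-3 A

I_d = ε₀ A (dE/dt) = (8.85×10^-12)(3.24×10^-4 m²)(4.23×10^11) = 1.21×10^-3 A.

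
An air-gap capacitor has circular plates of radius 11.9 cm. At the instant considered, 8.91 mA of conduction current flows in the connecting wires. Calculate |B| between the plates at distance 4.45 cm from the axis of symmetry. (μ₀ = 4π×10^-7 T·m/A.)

No conduction current crosses the gap, so I_d there equals the 8.91×10^-3 A in the leads.
For r < R the Ampère–Maxwell law gives B(2πr) = μ₀ I_d (r²/R²), so B = μ₀ I_d r/(2πR²) = (4π×10^-7)(8.91×10^-3)(0.0445)/(2π·0.119²) = 5.60×10^-9 T.

5.60×10^-9 T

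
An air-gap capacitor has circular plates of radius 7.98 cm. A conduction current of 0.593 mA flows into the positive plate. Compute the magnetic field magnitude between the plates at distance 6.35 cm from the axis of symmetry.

By continuity the displacement current in the gap matches the conduction current: I_d = 5.93×10^-4 A.
∮B·dl = μ₀ I_d,enc with I_d,enc = I_d r²/R² = 3.755×10^-4 A; so B = μ₀ I_d,enc/(2πr) = 1.18×10^-9 T.

1.18×10^-9 T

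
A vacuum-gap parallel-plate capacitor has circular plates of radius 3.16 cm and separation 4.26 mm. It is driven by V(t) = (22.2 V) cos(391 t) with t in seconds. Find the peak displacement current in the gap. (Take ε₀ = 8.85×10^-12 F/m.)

5.66×10^-8 A

C = ε₀A/d = (8.85×10^-12)(3.137×10^-3)/(4.26×10^-3) = 6.517×10^-12 F; ω = 391 rad/s.
I_d = C dV/dt, so |I_d|_max = C V₀ ω = (6.517×10^-12)(22.2)(391) = 5.66×10^-8 A.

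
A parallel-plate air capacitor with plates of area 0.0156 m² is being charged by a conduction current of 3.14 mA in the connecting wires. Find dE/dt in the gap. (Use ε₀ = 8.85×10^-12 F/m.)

2.27×10^10 V/(m·s)

Charge continuity gives I_d = I = 3.14×10^-3 A between the plates.
Since I_d = ε₀ A dE/dt, dE/dt = I_d/(ε₀A) = (3.14×10^-3)/((8.85×10^-12)(0.0156)) = 2.27×10^10 V/(m·s).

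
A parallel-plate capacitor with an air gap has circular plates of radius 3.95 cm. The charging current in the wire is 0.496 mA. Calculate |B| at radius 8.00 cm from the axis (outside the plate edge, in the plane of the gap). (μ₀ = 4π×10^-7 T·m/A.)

Between the plates the displacement current equals the wire current: I_d = 0.496 mA = 4.96×10^-4 A.
With r > R the enclosed displacement current is the full I_d; B = μ₀ I_d / (2πr) = 1.24×10^-9 T.

1.24×10^-9 T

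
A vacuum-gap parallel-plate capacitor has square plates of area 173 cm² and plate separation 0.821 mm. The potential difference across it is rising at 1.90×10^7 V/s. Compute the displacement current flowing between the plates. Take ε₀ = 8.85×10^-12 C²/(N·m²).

3.54×10^-3 A

The field between the plates is E = V/d, so dE/dt = (1.90×10^7)/(8.21×10^-4 m) = 2.314×10^10 V/(m·s).
I_d = ε₀ A (dE/dt) = (8.85×10^-12)(0.0173)(2.314×10^10) = 3.54×10^-3 A.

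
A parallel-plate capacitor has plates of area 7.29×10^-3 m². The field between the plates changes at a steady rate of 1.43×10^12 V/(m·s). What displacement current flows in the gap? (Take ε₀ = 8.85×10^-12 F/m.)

0.0923 A

With a uniform field, Φ_E = EA, so I_d = ε₀ A dE/dt = 0.0923 A.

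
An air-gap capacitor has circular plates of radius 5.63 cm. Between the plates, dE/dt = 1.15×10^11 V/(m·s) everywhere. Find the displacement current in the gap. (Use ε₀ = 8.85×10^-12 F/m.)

With a uniform field, Φ_E = EA, so I_d = ε₀ A dE/dt = 0.0101 A.

0.0101 A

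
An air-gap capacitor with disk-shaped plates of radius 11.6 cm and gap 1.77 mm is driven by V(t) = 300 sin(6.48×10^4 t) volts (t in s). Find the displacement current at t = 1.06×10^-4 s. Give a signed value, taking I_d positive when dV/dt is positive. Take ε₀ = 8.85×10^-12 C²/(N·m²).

C = ε₀A/d = (8.85×10^-12)(0.04227)/(1.77×10^-3) = 2.113×10^-10 F. dV/dt = V₀ω·cos(ωt); at ωt = 6.8688 rad this factor is 0.8334.
I_d = C dV/dt = (2.113×10^-10)(300)(6.48×10^4)(0.8334) = 3.42×10^-3 A.

3.42×10^-3 A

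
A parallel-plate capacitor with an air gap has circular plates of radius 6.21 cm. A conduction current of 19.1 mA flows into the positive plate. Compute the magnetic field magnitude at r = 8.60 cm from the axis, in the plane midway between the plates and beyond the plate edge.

Between the plates the displacement current equals the wire current: I_d = 19.1 mA = 0.0191 A.
With r > R the enclosed displacement current is the full I_d; B = μ₀ I_d / (2πr) = 4.44×10^-8 T.

4.44×10^-8 T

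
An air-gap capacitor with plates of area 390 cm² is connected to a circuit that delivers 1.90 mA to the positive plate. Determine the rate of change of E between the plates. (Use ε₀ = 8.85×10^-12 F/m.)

5.50×10^9 V/(m·s)

The displacement current between the plates equals the conduction current, I_d = 1.90 mA.
Then dE/dt = I_d/(ε₀A) = 5.50×10^9 V/(m·s).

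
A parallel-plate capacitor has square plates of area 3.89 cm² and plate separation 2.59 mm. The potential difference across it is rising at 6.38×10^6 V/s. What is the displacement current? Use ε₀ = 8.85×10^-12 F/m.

8.48×10^-6 A

C = ε₀A/d = (8.85×10^-12)(3.89×10^-4)/(2.59×10^-3) = 1.329×10^-12 F.
I_d = C dV/dt = (1.329×10^-12)(6.38×10^6) = 8.48×10^-6 A.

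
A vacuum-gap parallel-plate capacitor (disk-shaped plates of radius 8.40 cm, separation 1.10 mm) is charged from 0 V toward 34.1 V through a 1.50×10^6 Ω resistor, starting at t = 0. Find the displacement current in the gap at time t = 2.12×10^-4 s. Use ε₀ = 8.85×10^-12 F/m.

With C = ε₀A/d = (8.85×10^-12)(0.02217)/(1.10×10^-3) = 1.784×10^-10 F, the time constant is τ = RC = 2.676×10^-4 s, so t/τ = 0.7922 and e^(−t/τ) = 0.4528.
I_d = I_cond = (V₀/R) e^(−t/τ) = (2.273×10^-5)(0.4528) = 1.03×10^-5 A.

1.03×10^-5 A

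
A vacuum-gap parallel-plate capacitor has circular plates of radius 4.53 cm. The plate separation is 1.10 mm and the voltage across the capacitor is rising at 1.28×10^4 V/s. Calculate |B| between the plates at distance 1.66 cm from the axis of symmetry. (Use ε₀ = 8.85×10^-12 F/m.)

I_d = C dV/dt with C = ε₀πR²/d = 5.187×10^-11 F, so I_d = (5.187×10^-11)(1.28×10^4) = 6.639×10^-7 A.
For r < R the Ampère–Maxwell law gives B(2πr) = μ₀ I_d (r²/R²), so B = μ₀ I_d r/(2πR²) = (4π×10^-7)(6.639×10^-7)(0.0166)/(2π·0.0453²) = 1.07×10^-12 T.

1.07×10^-12 T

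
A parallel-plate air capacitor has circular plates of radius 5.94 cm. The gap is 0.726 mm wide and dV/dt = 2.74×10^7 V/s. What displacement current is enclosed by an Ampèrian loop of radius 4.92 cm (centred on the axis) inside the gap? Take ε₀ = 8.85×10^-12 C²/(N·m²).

With E = V/d, dE/dt = 3.774×10^10 V/(m·s) and πR² = 0.01108 m², giving I_d = ε₀ πR² dE/dt = 3.701×10^-3 A.
The field is uniform, so I_d,enc = I_d (r/R)² = (3.701×10^-3)(4.92/5.94)² = 2.54×10^-3 A.

2.54×10^-3 A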